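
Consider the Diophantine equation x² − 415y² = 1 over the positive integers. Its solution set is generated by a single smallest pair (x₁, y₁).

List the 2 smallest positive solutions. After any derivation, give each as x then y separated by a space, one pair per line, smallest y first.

d=415: √d = [20; 2,1,2,4,6,…,1,2,40] (ℓ=16, even), read p_15/q_15
k=0  a_k=20  p_k/q_k = 20/1
…
k=2  a_k=1  p_k/q_k = 61/3
k=3  a_k=2  p_k/q_k = 163/8
…
k=7  a_k=1  p_k/q_k = 9595/471
k=8  a_k=3  p_k/q_k = 33939/1666
…
k=12  a_k=4  p_k/q_k = 2110961/103623
…
k=14  a_k=1  p_k/q_k = 6841255/335824
k=15  a_k=2  p_k/q_k = 18412804/903849
→ (18412804, 903849).  Check: 18412804²=339031351142416, 415·903849²=339031351142415, difference 1.
k=2:  x_2 = 18412804·18412804+415·903849·903849 = 678062702284831,  y_2 = 18412804·903849+903849·18412804 = 33284788965192

18412804 903849
678062702284831 33284788965192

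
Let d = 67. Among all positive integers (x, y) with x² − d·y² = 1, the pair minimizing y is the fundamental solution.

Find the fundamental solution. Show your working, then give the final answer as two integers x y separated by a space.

48842 5967

√67 = [8; 5,2,1,1,7,1,1,2,5,16, …], period ℓ=10 (even) → k=9
k=0  a_k=8  p_k/q_k = 8/1
k=1  a_k=5  p_k/q_k = 41/5
k=2  a_k=2  p_k/q_k = 90/11
k=3  a_k=1  p_k/q_k = 131/16
k=4  a_k=1  p_k/q_k = 221/27
…
k=6  a_k=1  p_k/q_k = 1899/232
…
k=8  a_k=2  p_k/q_k = 9053/1106
k=9  a_k=5  p_k/q_k = 48842/5967
fundamental: x₁=48842, y₁=5967  (since 2385540964 − 67·35605089 = 1)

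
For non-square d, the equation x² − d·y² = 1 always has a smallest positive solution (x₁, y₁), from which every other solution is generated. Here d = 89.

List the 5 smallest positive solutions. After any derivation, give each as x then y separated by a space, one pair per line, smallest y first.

d=89: √d = [9; 2,3,3,2,18] (ℓ=5, odd), read p_9/q_9
a_0=9:  p_0=9·1+0=9,  q_0=9·0+1=1
…
a_5=18:  p_5=18·500+217=9217,  q_5=18·53+23=977
…
a_7=3:  p_7=3·18934+9217=66019,  q_7=3·2007+977=6998
a_8=3:  p_8=3·66019+18934=216991,  q_8=3·6998+2007=23001
a_9=2:  p_9=2·216991+66019=500001,  q_9=2·23001+6998=53000
fundamental: x₁=500001, y₁=53000  (since 250001000001 − 89·2809000000 = 1)
(500001+53000√89)^2 = 500002000001 + 53000106000√89
(500001+53000√89)^3 = 500003000004500001 + 53000212000159000√89
(500001+53000√89)^4 = 500004000010000008000001 + 53000318000530000212000√89
(500001+53000√89)^5 = 500005000017500025000012500001 + 53000424001113001060000265000√89

500001 53000
500002000001 53000106000
500003000004500001 53000212000159000
500004000010000008000001 53000318000530000212000
500005000017500025000012500001 53000424001113001060000265000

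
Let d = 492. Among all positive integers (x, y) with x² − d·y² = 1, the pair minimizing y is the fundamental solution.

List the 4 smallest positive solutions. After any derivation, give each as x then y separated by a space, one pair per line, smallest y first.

√492 → a₀=22, period (5,1,1,10,1,1,5,44); ℓ=8 even so k=7
i=0: a=22 ⇒ p=22, q=1
…
i=3: a=1 ⇒ p=244, q=11
i=4: a=10 ⇒ p=2573, q=116
…
i=6: a=1 ⇒ p=5390, q=243
i=7: a=5 ⇒ p=29767, q=1342
→ (29767, 1342).  Check: 29767²=886074289, 492·1342²=886074288, difference 1.
(29767+1342√492)^2 = 1772148577 + 79894628√492
(29767+1342√492)^3 = 105503093353351 + 4756446782010√492
(29767+1342√492)^4 = 6281021157926249857 + 283170302640288712√492

29767 1342
1772148577 79894628
105503093353351 4756446782010
6281021157926249857 283170302640288712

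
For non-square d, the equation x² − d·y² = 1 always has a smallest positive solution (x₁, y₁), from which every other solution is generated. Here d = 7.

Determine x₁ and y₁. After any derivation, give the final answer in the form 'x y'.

√7 → a₀=2, period (1,1,1,4); ℓ=4 even so k=3
step 0: (2, 1)  from 2·(1,0) + (0,1)
step 1: (3, 1)  from 1·(2,1) + (1,0)
step 2: (5, 2)  from 1·(3,1) + (2,1)
step 3: (8, 3)  from 1·(5,2) + (3,1)
fundamental: x₁=8, y₁=3  (since 64 − 7·9 = 1)

8 3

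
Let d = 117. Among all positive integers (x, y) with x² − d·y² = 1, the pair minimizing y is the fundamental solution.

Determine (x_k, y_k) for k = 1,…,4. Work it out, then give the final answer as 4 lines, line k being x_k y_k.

d=117: √d = [10; 1,4,2,4,1,20] (ℓ=6, even), read p_5/q_5
a_0=10:  p_0=10·1+0=10,  q_0=10·0+1=1
…
a_4=4:  p_4=4·119+54=530,  q_4=4·11+5=49
a_5=1:  p_5=1·530+119=649,  q_5=1·49+11=60
(x₁, y₁) = (649, 60);  649² − 117·60² = 1 ✓
(x_2, y_2) = (649·649 + 117·60·60, 649·60 + 60·649) = (842401, 77880)
(x_3, y_3) = (649·842401 + 117·60·77880, 649·77880 + 60·842401) = (1093435849, 101088180)
(x_4, y_4) = (649·1093435849 + 117·60·101088180, 649·101088180 + 60·1093435849) = (1419278889601, 131212379760)

649 60
842401 77880
1093435849 101088180
1419278889601 131212379760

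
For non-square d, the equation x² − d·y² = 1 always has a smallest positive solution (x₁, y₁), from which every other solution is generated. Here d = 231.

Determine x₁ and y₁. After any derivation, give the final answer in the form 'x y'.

[15; 5,30] for √231; ℓ=2 ⇒ convergent index 1
i=0: a=15 ⇒ p=15, q=1
i=1: a=5 ⇒ p=76, q=5
fundamental: x₁=76, y₁=5  (since 5776 − 231·25 = 1)

76 5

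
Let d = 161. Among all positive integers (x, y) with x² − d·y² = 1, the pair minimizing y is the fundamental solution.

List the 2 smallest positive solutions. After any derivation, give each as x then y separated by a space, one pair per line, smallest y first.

11775 928
277301249 21854400

d=161: √d = [12; 1,2,4,1,2,1,4,2,1,24] (ℓ=10, even), read p_9/q_9
k=0  a_k=12  p_k/q_k = 12/1
…
k=8  a_k=2  p_k/q_k = 8108/639
k=9  a_k=1  p_k/q_k = 11775/928
(x₁, y₁) = (11775, 928);  11775² − 161·928² = 1 ✓
(x_2, y_2) = (11775·11775 + 161·928·928, 11775·928 + 928·11775) = (277301249, 21854400)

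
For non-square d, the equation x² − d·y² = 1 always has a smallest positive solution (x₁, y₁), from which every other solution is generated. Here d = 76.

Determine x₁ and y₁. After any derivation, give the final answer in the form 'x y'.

√76 = [8; 1,2,1,1,5,4,5,1,1,2,1,16, …], period ℓ=12 (even) → k=11
i=0: a=8 ⇒ p=8, q=1
…
i=2: a=2 ⇒ p=26, q=3
i=3: a=1 ⇒ p=35, q=4
i=4: a=1 ⇒ p=61, q=7
i=5: a=5 ⇒ p=340, q=39
…
i=8: a=1 ⇒ p=8866, q=1017
i=9: a=1 ⇒ p=16311, q=1871
i=10: a=2 ⇒ p=41488, q=4759
i=11: a=1 ⇒ p=57799, q=6630
→ (57799, 6630).  Check: 57799²=3340724401, 76·6630²=3340724400, difference 1.

57799 6630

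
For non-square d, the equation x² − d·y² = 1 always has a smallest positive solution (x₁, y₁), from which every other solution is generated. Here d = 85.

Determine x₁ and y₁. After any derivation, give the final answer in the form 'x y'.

285769 30996

√85 = [9; 4,1,1,4,18, …], period ℓ=5 (odd) → k=9
a_0=9:  p_0=9·1+0=9,  q_0=9·0+1=1
a_1=4:  p_1=4·9+1=37,  q_1=4·1+0=4
a_2=1:  p_2=1·37+9=46,  q_2=1·4+1=5
a_3=1:  p_3=1·46+37=83,  q_3=1·5+4=9
…
a_5=18:  p_5=18·378+83=6887,  q_5=18·41+9=747
a_6=4:  p_6=4·6887+378=27926,  q_6=4·747+41=3029
a_7=1:  p_7=1·27926+6887=34813,  q_7=1·3029+747=3776
a_8=1:  p_8=1·34813+27926=62739,  q_8=1·3776+3029=6805
a_9=4:  p_9=4·62739+34813=285769,  q_9=4·6805+3776=30996
fundamental: x₁=285769, y₁=30996  (since 81663921361 − 85·960752016 = 1)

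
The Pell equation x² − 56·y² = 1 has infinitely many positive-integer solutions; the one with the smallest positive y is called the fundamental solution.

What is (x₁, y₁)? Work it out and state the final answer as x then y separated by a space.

15 2

√56 → a₀=7, period (2,14); ℓ=2 even so k=1
a_0=7:  p_0=7·1+0=7,  q_0=7·0+1=1
a_1=2:  p_1=2·7+1=15,  q_1=2·1+0=2
fundamental: x₁=15, y₁=2  (since 225 − 56·4 = 1)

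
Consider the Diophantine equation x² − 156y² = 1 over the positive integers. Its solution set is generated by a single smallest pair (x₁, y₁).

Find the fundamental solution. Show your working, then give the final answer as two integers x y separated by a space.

25 2

[12; 2,24] for √156; ℓ=2 ⇒ convergent index 1
k=0  a_k=12  p_k/q_k = 12/1
k=1  a_k=2  p_k/q_k = 25/2
(x₁, y₁) = (25, 2);  25² − 156·2² = 1 ✓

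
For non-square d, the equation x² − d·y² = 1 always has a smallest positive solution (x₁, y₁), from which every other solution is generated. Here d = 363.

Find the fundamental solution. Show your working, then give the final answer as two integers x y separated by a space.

d=363: √d = [19; 19,38] (ℓ=2, even), read p_1/q_1
i=0: a=19 ⇒ p=19, q=1
i=1: a=19 ⇒ p=362, q=19
fundamental: x₁=362, y₁=19  (since 131044 − 363·361 = 1)

362 19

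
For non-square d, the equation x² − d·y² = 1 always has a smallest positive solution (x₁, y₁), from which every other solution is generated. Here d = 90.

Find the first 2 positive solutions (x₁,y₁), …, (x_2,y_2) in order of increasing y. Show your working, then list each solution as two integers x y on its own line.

19 2
721 76

√90 = [9; 2,18, …], period ℓ=2 (even) → k=1
i=0: a=9 ⇒ p=9, q=1
i=1: a=2 ⇒ p=19, q=2
fundamental: x₁=19, y₁=2  (since 361 − 90·4 = 1)
k=2:  x_2 = 19·19+90·2·2 = 721,  y_2 = 19·2+2·19 = 76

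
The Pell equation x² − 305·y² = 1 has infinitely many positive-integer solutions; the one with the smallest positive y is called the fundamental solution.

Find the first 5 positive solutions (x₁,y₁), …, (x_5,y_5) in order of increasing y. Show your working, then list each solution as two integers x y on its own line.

d=305: √d = [17; 2,6,2,34] (ℓ=4, even), read p_3/q_3
a_0=17:  p_0=17·1+0=17,  q_0=17·0+1=1
…
a_2=6:  p_2=6·35+17=227,  q_2=6·2+1=13
a_3=2:  p_3=2·227+35=489,  q_3=2·13+2=28
(x₁, y₁) = (489, 28);  489² − 305·28² = 1 ✓
k=2:  x_2 = 489·489+305·28·28 = 478241,  y_2 = 489·28+28·489 = 27384
k=3:  x_3 = 489·478241+305·28·27384 = 467719209,  y_3 = 489·27384+28·478241 = 26781524
k=4:  x_4 = 489·467719209+305·28·26781524 = 457428908161,  y_4 = 489·26781524+28·467719209 = 26192303088
k=5:  x_5 = 489·457428908161+305·28·26192303088 = 447365004462249,  y_5 = 489·26192303088+28·457428908161 = 25616045638540

489 28
478241 27384
467719209 26781524
457428908161 26192303088
447365004462249 25616045638540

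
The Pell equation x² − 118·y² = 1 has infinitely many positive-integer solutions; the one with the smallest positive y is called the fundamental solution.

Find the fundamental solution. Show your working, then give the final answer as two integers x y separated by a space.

306917 28254

√118 = [10; 1,6,3,2,10,2,3,6,1,20, …], period ℓ=10 (even) → k=9
step 0: (10, 1)  from 10·(1,0) + (0,1)
step 1: (11, 1)  from 1·(10,1) + (1,0)
…
step 3: (239, 22)  from 3·(76,7) + (11,1)
step 4: (554, 51)  from 2·(239,22) + (76,7)
…
step 6: (12112, 1115)  from 2·(5779,532) + (554,51)
step 7: (42115, 3877)  from 3·(12112,1115) + (5779,532)
step 8: (264802, 24377)  from 6·(42115,3877) + (12112,1115)
step 9: (306917, 28254)  from 1·(264802,24377) + (42115,3877)
→ (306917, 28254).  Check: 306917²=94198044889, 118·28254²=94198044888, difference 1.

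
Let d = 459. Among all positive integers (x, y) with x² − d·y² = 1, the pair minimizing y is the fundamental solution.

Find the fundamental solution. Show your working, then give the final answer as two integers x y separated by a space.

[21; 2,2,1,4,21,4,1,2,2,42] for √459; ℓ=10 ⇒ convergent index 9
a_0=21:  p_0=21·1+0=21,  q_0=21·0+1=1
a_1=2:  p_1=2·21+1=43,  q_1=2·1+0=2
a_2=2:  p_2=2·43+21=107,  q_2=2·2+1=5
…
a_4=4:  p_4=4·150+107=707,  q_4=4·7+5=33
a_5=21:  p_5=21·707+150=14997,  q_5=21·33+7=700
a_6=4:  p_6=4·14997+707=60695,  q_6=4·700+33=2833
a_7=1:  p_7=1·60695+14997=75692,  q_7=1·2833+700=3533
a_8=2:  p_8=2·75692+60695=212079,  q_8=2·3533+2833=9899
a_9=2:  p_9=2·212079+75692=499850,  q_9=2·9899+3533=23331
→ (499850, 23331).  Check: 499850²=249850022500, 459·23331²=249850022499, difference 1.

499850 23331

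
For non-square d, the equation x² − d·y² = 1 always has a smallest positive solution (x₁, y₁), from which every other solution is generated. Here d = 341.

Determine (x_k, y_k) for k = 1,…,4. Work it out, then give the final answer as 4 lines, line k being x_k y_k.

10626551 575460
225847172311201 12230310076920
4799952989541519968951 259932027556408030380
102013890481930631287980124801 5524361894723138392975161840

√341 → a₀=18, period (2,6,1,8,2,…,6,2,36); ℓ=14 even so k=13
step 0: (18, 1)  from 18·(1,0) + (0,1)
step 1: (37, 2)  from 2·(18,1) + (1,0)
…
step 3: (277, 15)  from 1·(240,13) + (37,2)
…
step 5: (5189, 281)  from 2·(2456,133) + (277,15)
step 6: (7645, 414)  from 1·(5189,281) + (2456,133)
…
step 8: (28124, 1523)  from 1·(20479,1109) + (7645,414)
…
step 11: (718667, 38918)  from 1·(641940,34763) + (76727,4155)
step 12: (4953942, 268271)  from 6·(718667,38918) + (641940,34763)
step 13: (10626551, 575460)  from 2·(4953942,268271) + (718667,38918)
→ (10626551, 575460).  Check: 10626551²=112923586155601, 341·575460²=112923586155600, difference 1.
(10626551+575460√341)^2 = 225847172311201 + 12230310076920√341
(10626551+575460√341)^3 = 4799952989541519968951 + 259932027556408030380√341
(10626551+575460√341)^4 = 102013890481930631287980124801 + 5524361894723138392975161840√341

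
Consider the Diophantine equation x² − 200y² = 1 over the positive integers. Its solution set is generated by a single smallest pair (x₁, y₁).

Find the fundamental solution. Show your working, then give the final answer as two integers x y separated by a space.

99 7

d=200: √d = [14; 7,28] (ℓ=2, even), read p_1/q_1
step 0: (14, 1)  from 14·(1,0) + (0,1)
step 1: (99, 7)  from 7·(14,1) + (1,0)
(x₁, y₁) = (99, 7);  99² − 200·7² = 1 ✓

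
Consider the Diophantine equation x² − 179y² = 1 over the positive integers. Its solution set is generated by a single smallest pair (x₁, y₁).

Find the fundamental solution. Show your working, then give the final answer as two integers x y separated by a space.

4190210 313191

√179 = [13; 2,1,1,1,3,…,1,2,26, …], period ℓ=14 (even) → k=13
a_0=13:  p_0=13·1+0=13,  q_0=13·0+1=1
a_1=2:  p_1=2·13+1=27,  q_1=2·1+0=2
a_2=1:  p_2=1·27+13=40,  q_2=1·2+1=3
…
a_4=1:  p_4=1·67+40=107,  q_4=1·5+3=8
a_5=3:  p_5=3·107+67=388,  q_5=3·8+5=29
a_6=5:  p_6=5·388+107=2047,  q_6=5·29+8=153
a_7=13:  p_7=13·2047+388=26999,  q_7=13·153+29=2018
a_8=5:  p_8=5·26999+2047=137042,  q_8=5·2018+153=10243
a_9=3:  p_9=3·137042+26999=438125,  q_9=3·10243+2018=32747
a_10=1:  p_10=1·438125+137042=575167,  q_10=1·32747+10243=42990
a_11=1:  p_11=1·575167+438125=1013292,  q_11=1·42990+32747=75737
a_12=1:  p_12=1·1013292+575167=1588459,  q_12=1·75737+42990=118727
a_13=2:  p_13=2·1588459+1013292=4190210,  q_13=2·118727+75737=313191
(x₁, y₁) = (4190210, 313191);  4190210² − 179·313191² = 1 ✓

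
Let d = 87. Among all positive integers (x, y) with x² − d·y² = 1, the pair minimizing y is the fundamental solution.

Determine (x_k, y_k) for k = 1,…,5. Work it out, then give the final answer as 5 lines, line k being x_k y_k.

28 3
1567 168
87724 9405
4910977 526512
274926988 29475267

√87 = [9; 3,18, …], period ℓ=2 (even) → k=1
step 0: (9, 1)  from 9·(1,0) + (0,1)
step 1: (28, 3)  from 3·(9,1) + (1,0)
(x₁, y₁) = (28, 3);  28² − 87·3² = 1 ✓
k=2:  x_2 = 28·28+87·3·3 = 1567,  y_2 = 28·3+3·28 = 168
k=3:  x_3 = 28·1567+87·3·168 = 87724,  y_3 = 28·168+3·1567 = 9405
k=4:  x_4 = 28·87724+87·3·9405 = 4910977,  y_4 = 28·9405+3·87724 = 526512
k=5:  x_5 = 28·4910977+87·3·526512 = 274926988,  y_5 = 28·526512+3·4910977 = 29475267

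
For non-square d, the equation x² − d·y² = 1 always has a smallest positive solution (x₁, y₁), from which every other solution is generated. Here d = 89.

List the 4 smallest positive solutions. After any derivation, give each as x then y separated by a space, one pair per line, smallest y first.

d=89: √d = [9; 2,3,3,2,18] (ℓ=5, odd), read p_9/q_9
step 0: (9, 1)  from 9·(1,0) + (0,1)
step 1: (19, 2)  from 2·(9,1) + (1,0)
step 2: (66, 7)  from 3·(19,2) + (9,1)
step 3: (217, 23)  from 3·(66,7) + (19,2)
step 4: (500, 53)  from 2·(217,23) + (66,7)
step 5: (9217, 977)  from 18·(500,53) + (217,23)
…
step 7: (66019, 6998)  from 3·(18934,2007) + (9217,977)
step 8: (216991, 23001)  from 3·(66019,6998) + (18934,2007)
step 9: (500001, 53000)  from 2·(216991,23001) + (66019,6998)
fundamental: x₁=500001, y₁=53000  (since 250001000001 − 89·2809000000 = 1)
k=2:  x_2 = 500001·500001+89·53000·53000 = 500002000001,  y_2 = 500001·53000+53000·500001 = 53000106000
k=3:  x_3 = 500001·500002000001+89·53000·53000106000 = 500003000004500001,  y_3 = 500001·53000106000+53000·500002000001 = 53000212000159000
k=4:  x_4 = 500001·500003000004500001+89·53000·53000212000159000 = 500004000010000008000001,  y_4 = 500001·53000212000159000+53000·500003000004500001 = 53000318000530000212000

500001 53000
500002000001 53000106000
500003000004500001 53000212000159000
500004000010000008000001 53000318000530000212000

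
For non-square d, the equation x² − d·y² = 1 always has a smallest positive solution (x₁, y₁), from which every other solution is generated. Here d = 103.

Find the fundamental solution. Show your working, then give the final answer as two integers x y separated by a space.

227528 22419

√103 = [10; 6,1,2,1,1,9,1,1,2,1,6,20, …], period ℓ=12 (even) → k=11
step 0: (10, 1)  from 10·(1,0) + (0,1)
…
step 2: (71, 7)  from 1·(61,6) + (10,1)
…
step 5: (477, 47)  from 1·(274,27) + (203,20)
step 6: (4567, 450)  from 9·(477,47) + (274,27)
step 7: (5044, 497)  from 1·(4567,450) + (477,47)
step 8: (9611, 947)  from 1·(5044,497) + (4567,450)
step 9: (24266, 2391)  from 2·(9611,947) + (5044,497)
step 10: (33877, 3338)  from 1·(24266,2391) + (9611,947)
step 11: (227528, 22419)  from 6·(33877,3338) + (24266,2391)
fundamental: x₁=227528, y₁=22419  (since 51768990784 − 103·502611561 = 1)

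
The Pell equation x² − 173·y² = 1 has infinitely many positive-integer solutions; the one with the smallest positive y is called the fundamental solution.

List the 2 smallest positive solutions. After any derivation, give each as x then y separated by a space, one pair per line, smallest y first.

2499849 190060
12498490045601 950242601880

[13; 6,1,1,6,26] for √173; ℓ=5 ⇒ convergent index 9
i=0: a=13 ⇒ p=13, q=1
i=1: a=6 ⇒ p=79, q=6
…
i=3: a=1 ⇒ p=171, q=13
i=4: a=6 ⇒ p=1118, q=85
i=5: a=26 ⇒ p=29239, q=2223
i=6: a=6 ⇒ p=176552, q=13423
i=7: a=1 ⇒ p=205791, q=15646
i=8: a=1 ⇒ p=382343, q=29069
i=9: a=6 ⇒ p=2499849, q=190060
(x₁, y₁) = (2499849, 190060);  2499849² − 173·190060² = 1 ✓
n=2: (2499849,190060)∘(2499849,190060) = (2499849·2499849+173·190060·190060, 2499849·190060+190060·2499849) = (12498490045601,950242601880)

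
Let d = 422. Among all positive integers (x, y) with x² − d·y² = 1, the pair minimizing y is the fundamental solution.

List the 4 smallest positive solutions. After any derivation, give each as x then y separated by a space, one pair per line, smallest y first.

√422 → a₀=20, period (1,1,5,2,1,…,1,1,40); ℓ=14 even so k=13
a_0=20:  p_0=20·1+0=20,  q_0=20·0+1=1
a_1=1:  p_1=1·20+1=21,  q_1=1·1+0=1
a_2=1:  p_2=1·21+20=41,  q_2=1·1+1=2
a_3=5:  p_3=5·41+21=226,  q_3=5·2+1=11
a_4=2:  p_4=2·226+41=493,  q_4=2·11+2=24
a_5=1:  p_5=1·493+226=719,  q_5=1·24+11=35
…
a_7=20:  p_7=20·2650+719=53719,  q_7=20·129+35=2615
a_8=3:  p_8=3·53719+2650=163807,  q_8=3·2615+129=7974
a_9=1:  p_9=1·163807+53719=217526,  q_9=1·7974+2615=10589
…
a_12=1:  p_12=1·3211821+598859=3810680,  q_12=1·156349+29152=185501
a_13=1:  p_13=1·3810680+3211821=7022501,  q_13=1·185501+156349=341850
fundamental: x₁=7022501, y₁=341850  (since 49315520295001 − 422·116861422500 = 1)
n=2: (7022501,341850)∘(7022501,341850) = (7022501·7022501+422·341850·341850, 7022501·341850+341850·7022501) = (98631040590001,4801283933700)
n=3: (98631040590001,4801283933700)∘(7022501,341850) = (7022501·98631040590001+422·341850·4801283933700, 7022501·4801283933700+341850·98631040590001) = (1385273162348638202501,67434042451384025550)
n=4: (1385273162348638202501,67434042451384025550)∘(7022501,341850) = (7022501·1385273162348638202501+422·341850·67434042451384025550, 7022501·67434042451384025550+341850·1385273162348638202501) = (19456164335732849620362360001,947111261097768740333867400)

7022501 341850
98631040590001 4801283933700
1385273162348638202501 67434042451384025550
19456164335732849620362360001 947111261097768740333867400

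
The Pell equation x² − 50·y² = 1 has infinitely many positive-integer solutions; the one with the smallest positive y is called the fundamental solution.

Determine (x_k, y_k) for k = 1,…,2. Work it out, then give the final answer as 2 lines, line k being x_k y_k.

√50 → a₀=7, period (14); ℓ=1 odd so k=1
k=0  a_k=7  p_k/q_k = 7/1
k=1  a_k=14  p_k/q_k = 99/14
fundamental: x₁=99, y₁=14  (since 9801 − 50·196 = 1)
(x_2, y_2) = (99·99 + 50·14·14, 99·14 + 14·99) = (19601, 2772)

99 14
19601 2772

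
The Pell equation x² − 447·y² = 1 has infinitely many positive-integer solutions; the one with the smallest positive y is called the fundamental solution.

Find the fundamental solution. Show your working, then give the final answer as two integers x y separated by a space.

148 7

[21; 7,42] for √447; ℓ=2 ⇒ convergent index 1
i=0: a=21 ⇒ p=21, q=1
i=1: a=7 ⇒ p=148, q=7
(x₁, y₁) = (148, 7);  148² − 447·7² = 1 ✓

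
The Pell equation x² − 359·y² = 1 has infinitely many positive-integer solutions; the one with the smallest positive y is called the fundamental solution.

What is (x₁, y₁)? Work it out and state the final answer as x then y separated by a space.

360 19

√359 = [18; 1,17,1,36, …], period ℓ=4 (even) → k=3
i=0: a=18 ⇒ p=18, q=1
i=1: a=1 ⇒ p=19, q=1
i=2: a=17 ⇒ p=341, q=18
i=3: a=1 ⇒ p=360, q=19
→ (360, 19).  Check: 360²=129600, 359·19²=129599, difference 1.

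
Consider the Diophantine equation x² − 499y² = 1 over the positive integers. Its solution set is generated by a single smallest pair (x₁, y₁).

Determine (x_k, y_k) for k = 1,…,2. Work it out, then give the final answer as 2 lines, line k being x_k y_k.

d=499: √d = [22; 2,1,21,1,2,44] (ℓ=6, even), read p_5/q_5
a_0=22:  p_0=22·1+0=22,  q_0=22·0+1=1
a_1=2:  p_1=2·22+1=45,  q_1=2·1+0=2
a_2=1:  p_2=1·45+22=67,  q_2=1·2+1=3
a_3=21:  p_3=21·67+45=1452,  q_3=21·3+2=65
a_4=1:  p_4=1·1452+67=1519,  q_4=1·65+3=68
a_5=2:  p_5=2·1519+1452=4490,  q_5=2·68+65=201
fundamental: x₁=4490, y₁=201  (since 20160100 − 499·40401 = 1)
k=2:  x_2 = 4490·4490+499·201·201 = 40320199,  y_2 = 4490·201+201·4490 = 1804980

4490 201
40320199 1804980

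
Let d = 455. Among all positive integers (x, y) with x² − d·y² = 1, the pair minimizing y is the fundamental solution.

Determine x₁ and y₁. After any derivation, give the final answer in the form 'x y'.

64 3

√455 → a₀=21, period (3,42); ℓ=2 even so k=1
k=0  a_k=21  p_k/q_k = 21/1
k=1  a_k=3  p_k/q_k = 64/3
fundamental: x₁=64, y₁=3  (since 4096 − 455·9 = 1)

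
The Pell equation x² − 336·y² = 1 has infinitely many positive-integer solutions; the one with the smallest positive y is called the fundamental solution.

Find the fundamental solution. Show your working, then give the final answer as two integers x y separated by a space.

√336 → a₀=18, period (3,36); ℓ=2 even so k=1
a_0=18:  p_0=18·1+0=18,  q_0=18·0+1=1
a_1=3:  p_1=3·18+1=55,  q_1=3·1+0=3
(x₁, y₁) = (55, 3);  55² − 336·3² = 1 ✓

55 3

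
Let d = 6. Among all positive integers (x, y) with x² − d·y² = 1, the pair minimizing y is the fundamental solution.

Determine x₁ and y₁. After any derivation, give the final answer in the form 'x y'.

5 2

[2; 2,4] for √6; ℓ=2 ⇒ convergent index 1
step 0: (2, 1)  from 2·(1,0) + (0,1)
step 1: (5, 2)  from 2·(2,1) + (1,0)
fundamental: x₁=5, y₁=2  (since 25 − 6·4 = 1)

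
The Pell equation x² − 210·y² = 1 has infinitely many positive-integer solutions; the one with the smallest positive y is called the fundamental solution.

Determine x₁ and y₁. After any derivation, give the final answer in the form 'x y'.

29 2

d=210: √d = [14; 2,28] (ℓ=2, even), read p_1/q_1
k=0  a_k=14  p_k/q_k = 14/1
k=1  a_k=2  p_k/q_k = 29/2
fundamental: x₁=29, y₁=2  (since 841 − 210·4 = 1)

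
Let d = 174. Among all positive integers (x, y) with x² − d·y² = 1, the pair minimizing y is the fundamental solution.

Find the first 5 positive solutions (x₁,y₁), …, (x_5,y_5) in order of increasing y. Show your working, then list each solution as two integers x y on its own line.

1451 110
4210801 319220
12219743051 926376330
35461690123201 2688343790440
102909812517786251 7801572753480550

d=174: √d = [13; 5,4,5,26] (ℓ=4, even), read p_3/q_3
step 0: (13, 1)  from 13·(1,0) + (0,1)
step 1: (66, 5)  from 5·(13,1) + (1,0)
step 2: (277, 21)  from 4·(66,5) + (13,1)
step 3: (1451, 110)  from 5·(277,21) + (66,5)
fundamental: x₁=1451, y₁=110  (since 2105401 − 174·12100 = 1)
(1451+110√174)^2 = 4210801 + 319220√174
(1451+110√174)^3 = 12219743051 + 926376330√174
(1451+110√174)^4 = 35461690123201 + 2688343790440√174
(1451+110√174)^5 = 102909812517786251 + 7801572753480550√174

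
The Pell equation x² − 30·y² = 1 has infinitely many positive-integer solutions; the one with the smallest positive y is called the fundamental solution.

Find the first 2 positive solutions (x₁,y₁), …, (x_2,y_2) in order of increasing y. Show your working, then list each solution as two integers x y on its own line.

11 2
241 44

d=30: √d = [5; 2,10] (ℓ=2, even), read p_1/q_1
a_0=5:  p_0=5·1+0=5,  q_0=5·0+1=1
a_1=2:  p_1=2·5+1=11,  q_1=2·1+0=2
fundamental: x₁=11, y₁=2  (since 121 − 30·4 = 1)
(x_2, y_2) = (11·11 + 30·2·2, 11·2 + 2·11) = (241, 44)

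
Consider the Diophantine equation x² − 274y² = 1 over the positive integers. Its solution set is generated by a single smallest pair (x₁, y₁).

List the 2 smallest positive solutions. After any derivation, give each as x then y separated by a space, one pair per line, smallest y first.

[16; 1,1,4,4,1,1,32] for √274; ℓ=7 ⇒ convergent index 13
i=0: a=16 ⇒ p=16, q=1
…
i=2: a=1 ⇒ p=33, q=2
i=3: a=4 ⇒ p=149, q=9
i=4: a=4 ⇒ p=629, q=38
i=5: a=1 ⇒ p=778, q=47
…
i=8: a=1 ⇒ p=47209, q=2852
i=9: a=1 ⇒ p=93011, q=5619
…
i=12: a=1 ⇒ p=2189276, q=132259
i=13: a=1 ⇒ p=3959299, q=239190
(x₁, y₁) = (3959299, 239190);  3959299² − 274·239190² = 1 ✓
(3959299+239190√274)^2 = 31352097142801 + 1894049455620√274

3959299 239190
31352097142801 1894049455620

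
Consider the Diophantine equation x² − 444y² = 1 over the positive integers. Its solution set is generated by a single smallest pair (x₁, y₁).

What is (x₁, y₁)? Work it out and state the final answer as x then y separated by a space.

[21; 14,42] for √444; ℓ=2 ⇒ convergent index 1
a_0=21:  p_0=21·1+0=21,  q_0=21·0+1=1
a_1=14:  p_1=14·21+1=295,  q_1=14·1+0=14
→ (295, 14).  Check: 295²=87025, 444·14²=87024, difference 1.

295 14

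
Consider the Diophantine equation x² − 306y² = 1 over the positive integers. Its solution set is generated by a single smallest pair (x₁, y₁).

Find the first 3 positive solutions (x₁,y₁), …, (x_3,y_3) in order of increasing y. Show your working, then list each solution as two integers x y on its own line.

35 2
2449 140
171395 9798

d=306: √d = [17; 2,34] (ℓ=2, even), read p_1/q_1
a_0=17:  p_0=17·1+0=17,  q_0=17·0+1=1
a_1=2:  p_1=2·17+1=35,  q_1=2·1+0=2
fundamental: x₁=35, y₁=2  (since 1225 − 306·4 = 1)
n=2: (35,2)∘(35,2) = (35·35+306·2·2, 35·2+2·35) = (2449,140)
n=3: (2449,140)∘(35,2) = (35·2449+306·2·140, 35·140+2·2449) = (171395,9798)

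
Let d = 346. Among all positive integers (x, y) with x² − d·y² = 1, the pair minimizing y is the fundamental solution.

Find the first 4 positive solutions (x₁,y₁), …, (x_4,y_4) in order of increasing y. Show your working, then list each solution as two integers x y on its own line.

17299 930
598510801 32176140
20707276675699 1113230090790
716430357827323201 38515534648976280

d=346: √d = [18; 1,1,1,1,36] (ℓ=5, odd), read p_9/q_9
a_0=18:  p_0=18·1+0=18,  q_0=18·0+1=1
…
a_2=1:  p_2=1·19+18=37,  q_2=1·1+1=2
a_3=1:  p_3=1·37+19=56,  q_3=1·2+1=3
a_4=1:  p_4=1·56+37=93,  q_4=1·3+2=5
…
a_6=1:  p_6=1·3404+93=3497,  q_6=1·183+5=188
…
a_8=1:  p_8=1·6901+3497=10398,  q_8=1·371+188=559
a_9=1:  p_9=1·10398+6901=17299,  q_9=1·559+371=930
(x₁, y₁) = (17299, 930);  17299² − 346·930² = 1 ✓
n=2: (17299,930)∘(17299,930) = (17299·17299+346·930·930, 17299·930+930·17299) = (598510801,32176140)
n=3: (598510801,32176140)∘(17299,930) = (17299·598510801+346·930·32176140, 17299·32176140+930·598510801) = (20707276675699,1113230090790)
n=4: (20707276675699,1113230090790)∘(17299,930) = (17299·20707276675699+346·930·1113230090790, 17299·1113230090790+930·20707276675699) = (716430357827323201,38515534648976280)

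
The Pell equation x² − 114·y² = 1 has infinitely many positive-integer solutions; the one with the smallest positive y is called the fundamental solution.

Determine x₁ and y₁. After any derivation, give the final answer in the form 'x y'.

1025 96

[10; 1,2,10,2,1,20] for √114; ℓ=6 ⇒ convergent index 5
k=0  a_k=10  p_k/q_k = 10/1
…
k=3  a_k=10  p_k/q_k = 331/31
k=4  a_k=2  p_k/q_k = 694/65
k=5  a_k=1  p_k/q_k = 1025/96
fundamental: x₁=1025, y₁=96  (since 1050625 − 114·9216 = 1)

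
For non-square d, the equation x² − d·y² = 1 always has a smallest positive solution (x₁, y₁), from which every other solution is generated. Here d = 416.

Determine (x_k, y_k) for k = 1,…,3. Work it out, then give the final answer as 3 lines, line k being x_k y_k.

5201 255
54100801 2652510
562756526801 27591408765

[20; 2,1,1,9,1,1,2,40] for √416; ℓ=8 ⇒ convergent index 7
i=0: a=20 ⇒ p=20, q=1
i=1: a=2 ⇒ p=41, q=2
i=2: a=1 ⇒ p=61, q=3
…
i=4: a=9 ⇒ p=979, q=48
i=5: a=1 ⇒ p=1081, q=53
i=6: a=1 ⇒ p=2060, q=101
i=7: a=2 ⇒ p=5201, q=255
(x₁, y₁) = (5201, 255);  5201² − 416·255² = 1 ✓
k=2:  x_2 = 5201·5201+416·255·255 = 54100801,  y_2 = 5201·255+255·5201 = 2652510
k=3:  x_3 = 5201·54100801+416·255·2652510 = 562756526801,  y_3 = 5201·2652510+255·54100801 = 27591408765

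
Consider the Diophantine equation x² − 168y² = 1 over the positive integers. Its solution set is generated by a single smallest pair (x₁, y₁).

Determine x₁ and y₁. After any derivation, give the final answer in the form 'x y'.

√168 → a₀=12, period (1,24); ℓ=2 even so k=1
step 0: (12, 1)  from 12·(1,0) + (0,1)
step 1: (13, 1)  from 1·(12,1) + (1,0)
→ (13, 1).  Check: 13²=169, 168·1²=168, difference 1.

13 1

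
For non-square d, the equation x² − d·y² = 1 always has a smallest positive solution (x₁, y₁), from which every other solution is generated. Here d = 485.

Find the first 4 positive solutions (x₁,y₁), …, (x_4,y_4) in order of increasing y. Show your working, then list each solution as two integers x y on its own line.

969 44
1877921 85272
3639409929 165257092
7053174564481 320268159024

[22; 44] for √485; ℓ=1 ⇒ convergent index 1
k=0  a_k=22  p_k/q_k = 22/1
k=1  a_k=44  p_k/q_k = 969/44
(x₁, y₁) = (969, 44);  969² − 485·44² = 1 ✓
k=2:  x_2 = 969·969+485·44·44 = 1877921,  y_2 = 969·44+44·969 = 85272
k=3:  x_3 = 969·1877921+485·44·85272 = 3639409929,  y_3 = 969·85272+44·1877921 = 165257092
k=4:  x_4 = 969·3639409929+485·44·165257092 = 7053174564481,  y_4 = 969·165257092+44·3639409929 = 320268159024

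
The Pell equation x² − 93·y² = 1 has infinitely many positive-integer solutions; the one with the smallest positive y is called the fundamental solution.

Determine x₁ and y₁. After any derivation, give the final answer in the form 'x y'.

12151 1260

d=93: √d = [9; 1,1,1,4,6,4,1,1,1,18] (ℓ=10, even), read p_9/q_9
k=0  a_k=9  p_k/q_k = 9/1
k=1  a_k=1  p_k/q_k = 10/1
…
k=3  a_k=1  p_k/q_k = 29/3
…
k=5  a_k=6  p_k/q_k = 839/87
…
k=7  a_k=1  p_k/q_k = 4330/449
k=8  a_k=1  p_k/q_k = 7821/811
k=9  a_k=1  p_k/q_k = 12151/1260
fundamental: x₁=12151, y₁=1260  (since 147646801 − 93·1587600 = 1)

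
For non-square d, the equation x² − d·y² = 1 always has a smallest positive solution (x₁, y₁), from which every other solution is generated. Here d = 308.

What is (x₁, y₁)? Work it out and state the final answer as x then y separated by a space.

351 20

[17; 1,1,4,1,1,34] for √308; ℓ=6 ⇒ convergent index 5
i=0: a=17 ⇒ p=17, q=1
i=1: a=1 ⇒ p=18, q=1
…
i=4: a=1 ⇒ p=193, q=11
i=5: a=1 ⇒ p=351, q=20
→ (351, 20).  Check: 351²=123201, 308·20²=123200, difference 1.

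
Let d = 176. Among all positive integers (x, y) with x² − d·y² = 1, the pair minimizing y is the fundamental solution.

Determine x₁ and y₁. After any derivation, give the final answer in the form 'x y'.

[13; 3,1,3,26] for √176; ℓ=4 ⇒ convergent index 3
step 0: (13, 1)  from 13·(1,0) + (0,1)
…
step 2: (53, 4)  from 1·(40,3) + (13,1)
step 3: (199, 15)  from 3·(53,4) + (40,3)
(x₁, y₁) = (199, 15);  199² − 176·15² = 1 ✓

199 15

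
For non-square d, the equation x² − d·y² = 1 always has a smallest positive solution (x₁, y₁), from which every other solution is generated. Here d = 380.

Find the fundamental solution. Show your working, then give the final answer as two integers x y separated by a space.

d=380: √d = [19; 2,38] (ℓ=2, even), read p_1/q_1
k=0  a_k=19  p_k/q_k = 19/1
k=1  a_k=2  p_k/q_k = 39/2
fundamental: x₁=39, y₁=2  (since 1521 − 380·4 = 1)

39 2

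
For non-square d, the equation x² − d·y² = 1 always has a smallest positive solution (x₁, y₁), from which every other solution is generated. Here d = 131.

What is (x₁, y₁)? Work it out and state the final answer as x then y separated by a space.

10610 927

√131 → a₀=11, period (2,4,11,4,2,22); ℓ=6 even so k=5
a_0=11:  p_0=11·1+0=11,  q_0=11·0+1=1
a_1=2:  p_1=2·11+1=23,  q_1=2·1+0=2
a_2=4:  p_2=4·23+11=103,  q_2=4·2+1=9
a_3=11:  p_3=11·103+23=1156,  q_3=11·9+2=101
a_4=4:  p_4=4·1156+103=4727,  q_4=4·101+9=413
a_5=2:  p_5=2·4727+1156=10610,  q_5=2·413+101=927
fundamental: x₁=10610, y₁=927  (since 112572100 − 131·859329 = 1)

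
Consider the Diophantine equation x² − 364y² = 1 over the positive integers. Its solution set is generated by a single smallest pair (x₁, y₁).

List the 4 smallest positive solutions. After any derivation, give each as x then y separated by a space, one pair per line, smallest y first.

4954951 259710
49103078824801 2573700648420
486606699052048124551 25505121203178395130
4822224700149240710505379201 252753251621617410554928840

√364 = [19; 12,1,2,3,1,8,1,3,2,1,12,38, …], period ℓ=12 (even) → k=11
k=0  a_k=19  p_k/q_k = 19/1
…
k=4  a_k=3  p_k/q_k = 2423/127
k=5  a_k=1  p_k/q_k = 3148/165
…
k=10  a_k=1  p_k/q_k = 390371/20461
k=11  a_k=12  p_k/q_k = 4954951/259710
(x₁, y₁) = (4954951, 259710);  4954951² − 364·259710² = 1 ✓
(4954951+259710√364)^2 = 49103078824801 + 2573700648420√364
(4954951+259710√364)^3 = 486606699052048124551 + 25505121203178395130√364
(4954951+259710√364)^4 = 4822224700149240710505379201 + 252753251621617410554928840√364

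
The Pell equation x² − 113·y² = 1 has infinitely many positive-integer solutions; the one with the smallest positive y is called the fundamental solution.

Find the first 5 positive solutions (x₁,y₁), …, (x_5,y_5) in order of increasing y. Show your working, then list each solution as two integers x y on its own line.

√113 → a₀=10, period (1,1,1,2,2,1,1,1,20); ℓ=9 odd so k=17
k=0  a_k=10  p_k/q_k = 10/1
…
k=2  a_k=1  p_k/q_k = 21/2
…
k=4  a_k=2  p_k/q_k = 85/8
k=5  a_k=2  p_k/q_k = 202/19
k=6  a_k=1  p_k/q_k = 287/27
k=7  a_k=1  p_k/q_k = 489/46
k=8  a_k=1  p_k/q_k = 776/73
k=9  a_k=20  p_k/q_k = 16009/1506
k=10  a_k=1  p_k/q_k = 16785/1579
…
k=13  a_k=2  p_k/q_k = 131952/12413
k=14  a_k=2  p_k/q_k = 313483/29490
k=15  a_k=1  p_k/q_k = 445435/41903
k=16  a_k=1  p_k/q_k = 758918/71393
k=17  a_k=1  p_k/q_k = 1204353/113296
(x₁, y₁) = (1204353, 113296);  1204353² − 113·113296² = 1 ✓
(x_2, y_2) = (1204353·1204353 + 113·113296·113296, 1204353·113296 + 113296·1204353) = (2900932297217, 272896754976)
(x_3, y_3) = (1204353·2900932297217 + 113·113296·272896754976, 1204353·272896754976 + 113296·2900932297217) = (6987493029899166849, 657328051091107760)
(x_4, y_4) = (1204353·6987493029899166849 + 113·113296·657328051091107760, 1204353·657328051091107760 + 113296·6987493029899166849) = (16830816386073401651890177, 1583310020631184911403584)
(x_5, y_5) = (1204353·16830816386073401651890177 + 113·113296·1583310020631184911403584, 1204353·1583310020631184911403584 + 113296·16830816386073401651890177) = (40540488414026331506287881514113, 3813728346553801555156190094544)

1204353 113296
2900932297217 272896754976
6987493029899166849 657328051091107760
16830816386073401651890177 1583310020631184911403584
40540488414026331506287881514113 3813728346553801555156190094544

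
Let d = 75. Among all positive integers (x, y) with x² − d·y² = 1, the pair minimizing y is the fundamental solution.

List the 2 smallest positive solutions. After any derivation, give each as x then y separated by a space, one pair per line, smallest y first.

26 3
1351 156

d=75: √d = [8; 1,1,1,16] (ℓ=4, even), read p_3/q_3
i=0: a=8 ⇒ p=8, q=1
…
i=2: a=1 ⇒ p=17, q=2
i=3: a=1 ⇒ p=26, q=3
(x₁, y₁) = (26, 3);  26² − 75·3² = 1 ✓
n=2: (26,3)∘(26,3) = (26·26+75·3·3, 26·3+3·26) = (1351,156)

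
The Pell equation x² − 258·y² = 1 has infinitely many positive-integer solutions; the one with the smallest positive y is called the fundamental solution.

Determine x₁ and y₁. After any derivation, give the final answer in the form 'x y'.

257 16

√258 → a₀=16, period (16,32); ℓ=2 even so k=1
i=0: a=16 ⇒ p=16, q=1
i=1: a=16 ⇒ p=257, q=16
→ (257, 16).  Check: 257²=66049, 258·16²=66048, difference 1.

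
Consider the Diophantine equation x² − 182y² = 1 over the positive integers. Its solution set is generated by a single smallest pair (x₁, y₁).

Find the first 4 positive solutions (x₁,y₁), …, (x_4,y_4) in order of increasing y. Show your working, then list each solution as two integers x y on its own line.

27 2
1457 108
78651 5830
4245697 314712

d=182: √d = [13; 2,26] (ℓ=2, even), read p_1/q_1
a_0=13:  p_0=13·1+0=13,  q_0=13·0+1=1
a_1=2:  p_1=2·13+1=27,  q_1=2·1+0=2
→ (27, 2).  Check: 27²=729, 182·2²=728, difference 1.
k=2:  x_2 = 27·27+182·2·2 = 1457,  y_2 = 27·2+2·27 = 108
k=3:  x_3 = 27·1457+182·2·108 = 78651,  y_3 = 27·108+2·1457 = 5830
k=4:  x_4 = 27·78651+182·2·5830 = 4245697,  y_4 = 27·5830+2·78651 = 314712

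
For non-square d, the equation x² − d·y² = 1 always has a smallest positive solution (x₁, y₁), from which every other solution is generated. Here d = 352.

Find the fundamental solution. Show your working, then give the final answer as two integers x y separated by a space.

d=352: √d = [18; 1,3,5,9,5,3,1,36] (ℓ=8, even), read p_7/q_7
k=0  a_k=18  p_k/q_k = 18/1
…
k=5  a_k=5  p_k/q_k = 18499/986
k=6  a_k=3  p_k/q_k = 59118/3151
k=7  a_k=1  p_k/q_k = 77617/4137
(x₁, y₁) = (77617, 4137);  77617² − 352·4137² = 1 ✓

77617 4137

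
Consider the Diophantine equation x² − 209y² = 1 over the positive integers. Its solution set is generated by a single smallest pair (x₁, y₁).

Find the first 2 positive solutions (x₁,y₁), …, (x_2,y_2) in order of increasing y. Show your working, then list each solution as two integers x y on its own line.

46551 3220
4333991201 299788440

√209 → a₀=14, period (2,5,3,2,3,5,2,28); ℓ=8 even so k=7
step 0: (14, 1)  from 14·(1,0) + (0,1)
…
step 2: (159, 11)  from 5·(29,2) + (14,1)
…
step 4: (1171, 81)  from 2·(506,35) + (159,11)
…
step 6: (21266, 1471)  from 5·(4019,278) + (1171,81)
step 7: (46551, 3220)  from 2·(21266,1471) + (4019,278)
(x₁, y₁) = (46551, 3220);  46551² − 209·3220² = 1 ✓
(x_2, y_2) = (46551·46551 + 209·3220·3220, 46551·3220 + 3220·46551) = (4333991201, 299788440)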